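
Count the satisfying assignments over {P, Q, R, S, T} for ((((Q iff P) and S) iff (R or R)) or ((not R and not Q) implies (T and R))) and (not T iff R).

15

Initial set: {(((((Q iff P) and S) iff (R or R)) or ((not R and not Q) implies (T and R))) and (not T iff R))}.
(((((Q iff P) and S) iff (R or R)) or ((not R and not Q) implies (T and R))) and (not T iff R)): α-rule — add ((((Q iff P) and S) iff (R or R)) or ((not R and not Q) implies (T and R))), (not T iff R).
((((Q iff P) and S) iff (R or R)) or ((not R and not Q) implies (T and R))): β-rule — branch into (((Q iff P) and S) iff (R or R))  //  ((not R and not Q) implies (T and R)).
  branch 1 (add (((Q iff P) and S) iff (R or R))):
    (not T iff R): β-rule — branch into not T, R  //  not not T, not R.
      branch 1.1 (add not T, R):
        (((Q iff P) and S) iff (R or R)): β-rule — branch into ((Q iff P) and S), (R or R)  //  not ((Q iff P) and S), not (R or R).
          branch 1.1.1 (add ((Q iff P) and S), (R or R)):
            ((Q iff P) and S): α-rule — add (Q iff P), S.
            (R or R): β-rule — branch into R  //  R.
              branch 1.1.1.1 (add R):
                (Q iff P): β-rule — branch into Q, P  //  not Q, not P.
                  branch 1.1.1.1.1 (add Q, P):
                    ○ open, literals {P=1, Q=1, R=1, S=1, T=0}.
                  branch 1.1.1.1.2 (add not Q, not P):
                    ○ open, literals {P=0, Q=0, R=1, S=1, T=0}.
              branch 1.1.1.2 (add R):
                (Q iff P): β-rule — branch into Q, P  //  not Q, not P.
                  branch 1.1.1.2.1 (add Q, P):
                    ○ open, literals {P=1, Q=1, R=1, S=1, T=0}.
                  branch 1.1.1.2.2 (add not Q, not P):
                    ○ open, literals {P=0, Q=0, R=1, S=1, T=0}.
          branch 1.1.2 (add not ((Q iff P) and S), not (R or R)):
            not (R or R): α-rule — add not R, not R.
            × closes — contains both R and not R.
      branch 1.2 (add not not T, not R):
        (((Q iff P) and S) iff (R or R)): β-rule — branch into ((Q iff P) and S), (R or R)  //  not ((Q iff P) and S), not (R or R).
          branch 1.2.1 (add ((Q iff P) and S), (R or R)):
            ((Q iff P) and S): α-rule — add (Q iff P), S.
            (R or R): β-rule — branch into R  //  R.
              branch 1.2.1.1 (add R):
                × closes — contains both R and not R.
              branch 1.2.1.2 (add R):
                × closes — contains both R and not R.
          branch 1.2.2 (add not ((Q iff P) and S), not (R or R)):
            not (R or R): α-rule — add not R, not R.
            not ((Q iff P) and S): β-rule — branch into not (Q iff P)  //  not S.
              branch 1.2.2.1 (add not (Q iff P)):
                not (Q iff P): β-rule — branch into Q, not P  //  not Q, P.
                  branch 1.2.2.1.1 (add Q, not P):
                    ○ open, literals {P=0, Q=1, R=0, T=1}.
                  branch 1.2.2.1.2 (add not Q, P):
                    ○ open, literals {P=1, Q=0, R=0, T=1}.
              branch 1.2.2.2 (add not S):
                ○ open, literals {R=0, S=0, T=1}.
  branch 2 (add ((not R and not Q) implies (T and R))):
    (not T iff R): β-rule — branch into not T, R  //  not not T, not R.
      branch 2.1 (add not T, R):
        ((not R and not Q) implies (T and R)): β-rule — branch into not (not R and not Q)  //  (T and R).
          branch 2.1.1 (add not (not R and not Q)):
            not (not R and not Q): β-rule — branch into not not R  //  not not Q.
              branch 2.1.1.1 (add not not R):
                ○ open, literals {R=1, T=0}.
              branch 2.1.1.2 (add not not Q):
                ○ open, literals {Q=1, R=1, T=0}.
          branch 2.1.2 (add (T and R)):
            (T and R): α-rule — add T, R.
            × closes — contains both T and not T.
      branch 2.2 (add not not T, not R):
        ((not R and not Q) implies (T and R)): β-rule — branch into not (not R and not Q)  //  (T and R).
          branch 2.2.1 (add not (not R and not Q)):
            not (not R and not Q): β-rule — branch into not not R  //  not not Q.
              branch 2.2.1.1 (add not not R):
                × closes — contains both R and not R.
              branch 2.2.1.2 (add not not Q):
                ○ open, literals {Q=1, R=0, T=1}.
          branch 2.2.2 (add (T and R)):
            (T and R): α-rule — add T, R.
            × closes — contains both R and not R.
6 branches closed, 10 open.
Each open branch fixes some atoms; the unmentioned ones are free. Counting distinct full assignments: branch {P=1, Q=1, R=1, S=1, T=0} (none free) contributes 1 new; branch {P=0, Q=0, R=1, S=1, T=0} (none free) contributes 1 new; branch {P=1, Q=1, R=1, S=1, T=0} (none free) contributes 0 new; branch {P=0, Q=0, R=1, S=1, T=0} (none free) contributes 0 new; branch {P=0, Q=1, R=0, T=1} (S) contributes 2 new; branch {P=1, Q=0, R=0, T=1} (S) contributes 2 new; branch {R=0, S=0, T=1} (P, Q) contributes 2 new; branch {R=1, T=0} (P, Q, S) contributes 6 new; branch {Q=1, R=1, T=0} (P, S) contributes 0 new; branch {Q=1, R=0, T=1} (P, S) contributes 1 new. Total: 15.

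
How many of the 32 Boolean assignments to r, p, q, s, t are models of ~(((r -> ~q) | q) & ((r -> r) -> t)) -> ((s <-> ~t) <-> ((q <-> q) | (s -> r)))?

Initial set: {(~(((r -> ~q) | q) & ((r -> r) -> t)) -> ((s <-> ~t) <-> ((q <-> q) | (s -> r))))}.
(~(((r -> ~q) | q) & ((r -> r) -> t)) -> ((s <-> ~t) <-> ((q <-> q) | (s -> r)))): β-rule — branch into ~~(((r -> ~q) | q) & ((r -> r) -> t))  //  ((s <-> ~t) <-> ((q <-> q) | (s -> r))).
  branch 1 (add ~~(((r -> ~q) | q) & ((r -> r) -> t))):
    ~~(((r -> ~q) | q) & ((r -> r) -> t)): α-rule — add ((r -> ~q) | q), ((r -> r) -> t).
    ((r -> ~q) | q): β-rule — branch into (r -> ~q)  //  q.
      branch 1.1 (add (r -> ~q)):
        ((r -> r) -> t): β-rule — branch into ~(r -> r)  //  t.
          branch 1.1.1 (add ~(r -> r)):
            ~(r -> r): α-rule — add r, ~r.
            × closes — contains both r and ~r.
          branch 1.1.2 (add t):
            (r -> ~q): β-rule — branch into ~r  //  ~q.
              branch 1.1.2.1 (add ~r):
                ○ open, literals {r=false, t=true}.
              branch 1.1.2.2 (add ~q):
                ○ open, literals {q=false, t=true}.
      branch 1.2 (add q):
        ((r -> r) -> t): β-rule — branch into ~(r -> r)  //  t.
          branch 1.2.1 (add ~(r -> r)):
            ~(r -> r): α-rule — add r, ~r.
            × closes — contains both r and ~r.
          branch 1.2.2 (add t):
            ○ open, literals {q=true, t=true}.
  branch 2 (add ((s <-> ~t) <-> ((q <-> q) | (s -> r)))):
    ((s <-> ~t) <-> ((q <-> q) | (s -> r))): β-rule — branch into (s <-> ~t), ((q <-> q) | (s -> r))  //  ~(s <-> ~t), ~((q <-> q) | (s -> r)).
      branch 2.1 (add (s <-> ~t), ((q <-> q) | (s -> r))):
        (s <-> ~t): β-rule — branch into s, ~t  //  ~s, ~~t.
          branch 2.1.1 (add s, ~t):
            ((q <-> q) | (s -> r)): β-rule — branch into (q <-> q)  //  (s -> r).
              branch 2.1.1.1 (add (q <-> q)):
                (q <-> q): β-rule — branch into q, q  //  ~q, ~q.
                  branch 2.1.1.1.1 (add q, q):
                    ○ open, literals {q=true, s=true, t=false}.
                  branch 2.1.1.1.2 (add ~q, ~q):
                    ○ open, literals {q=false, s=true, t=false}.
              branch 2.1.1.2 (add (s -> r)):
                (s -> r): β-rule — branch into ~s  //  r.
                  branch 2.1.1.2.1 (add ~s):
                    × closes — contains both s and ~s.
                  branch 2.1.1.2.2 (add r):
                    ○ open, literals {r=true, s=true, t=false}.
          branch 2.1.2 (add ~s, ~~t):
            ((q <-> q) | (s -> r)): β-rule — branch into (q <-> q)  //  (s -> r).
              branch 2.1.2.1 (add (q <-> q)):
                (q <-> q): β-rule — branch into q, q  //  ~q, ~q.
                  branch 2.1.2.1.1 (add q, q):
                    ○ open, literals {q=true, s=false, t=true}.
                  branch 2.1.2.1.2 (add ~q, ~q):
                    ○ open, literals {q=false, s=false, t=true}.
              branch 2.1.2.2 (add (s -> r)):
                (s -> r): β-rule — branch into ~s  //  r.
                  branch 2.1.2.2.1 (add ~s):
                    ○ open, literals {s=false, t=true}.
                  branch 2.1.2.2.2 (add r):
                    ○ open, literals {r=true, s=false, t=true}.
      branch 2.2 (add ~(s <-> ~t), ~((q <-> q) | (s -> r))):
        ~((q <-> q) | (s -> r)): α-rule — add ~(q <-> q), ~(s -> r).
        ~(s -> r): α-rule — add s, ~r.
        ~(s <-> ~t): β-rule — branch into s, ~~t  //  ~s, ~t.
          branch 2.2.1 (add s, ~~t):
            ~(q <-> q): β-rule — branch into q, ~q  //  ~q, q.
              branch 2.2.1.1 (add q, ~q):
                × closes — contains both q and ~q.
              branch 2.2.1.2 (add ~q, q):
                × closes — contains both q and ~q.
          branch 2.2.2 (add ~s, ~t):
            × closes — contains both s and ~s.
6 branches closed, 10 open.
Each open branch fixes some atoms; the unmentioned ones are free. Counting distinct full assignments: branch {r=false, t=true} (p, q, s) contributes 8 new; branch {q=false, t=true} (r, p, s) contributes 4 new; branch {q=true, t=true} (r, p, s) contributes 4 new; branch {q=true, s=true, t=false} (r, p) contributes 4 new; branch {q=false, s=true, t=false} (r, p) contributes 4 new; branch {r=true, s=true, t=false} (p, q) contributes 0 new; branch {q=true, s=false, t=true} (r, p) contributes 0 new; branch {q=false, s=false, t=true} (r, p) contributes 0 new; branch {s=false, t=true} (r, p, q) contributes 0 new; branch {r=true, s=false, t=true} (p, q) contributes 0 new. Total: 24.

24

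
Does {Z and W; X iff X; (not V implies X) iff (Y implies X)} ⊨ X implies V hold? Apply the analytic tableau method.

No

Initial set: {T (Z and W); T (X iff X); T ((not V implies X) iff (Y implies X)); F (X implies V)}.
T (Z and W): α-rule — add T Z, T W.
F (X implies V): α-rule — add T X, F V.
T (X iff X): β-rule — branch into T X, T X  //  F X, F X.
  branch 1 (add T X, T X):
    T ((not V implies X) iff (Y implies X)): β-rule — branch into T (not V implies X), T (Y implies X)  //  F (not V implies X), F (Y implies X).
      branch 1.1 (add T (not V implies X), T (Y implies X)):
        T (not V implies X): β-rule — branch into F not V  //  T X.
          branch 1.1.1 (add F not V):
            × closes — contains both V and not V.
          branch 1.1.2 (add T X):
            T (Y implies X): β-rule — branch into F Y  //  T X.
              branch 1.1.2.1 (add F Y):
                ○ open, literals {V=false, W=true, X=true, Y=false, Z=true}.
              branch 1.1.2.2 (add T X):
                ○ open, literals {V=false, W=true, X=true, Z=true}.
      branch 1.2 (add F (not V implies X), F (Y implies X)):
        F (not V implies X): α-rule — add T not V, F X.
        × closes — contains both X and not X.
  branch 2 (add F X, F X):
    × closes — contains both X and not X.
3 branches closed, 2 open.
An open branch gives a countermodel: V=false, W=true, X=true, Y=false, Z=true (unmentioned atoms arbitrary); the premises hold there but the conclusion fails.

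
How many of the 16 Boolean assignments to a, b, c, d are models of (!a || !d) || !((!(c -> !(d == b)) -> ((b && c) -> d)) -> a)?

12

Initial set: {T ((!a || !d) || !((!(c -> !(d == b)) -> ((b && c) -> d)) -> a))}.
T ((!a || !d) || !((!(c -> !(d == b)) -> ((b && c) -> d)) -> a)): β-rule — branch into T (!a || !d)  //  T !((!(c -> !(d == b)) -> ((b && c) -> d)) -> a).
  branch 1 (add T (!a || !d)):
    T (!a || !d): β-rule — branch into T !a  //  T !d.
      branch 1.1 (add T !a):
        ○ open, literals {a=0}.
      branch 1.2 (add T !d):
        ○ open, literals {d=0}.
  branch 2 (add T !((!(c -> !(d == b)) -> ((b && c) -> d)) -> a)):
    T !((!(c -> !(d == b)) -> ((b && c) -> d)) -> a): α-rule — add T (!(c -> !(d == b)) -> ((b && c) -> d)), F a.
    T (!(c -> !(d == b)) -> ((b && c) -> d)): β-rule — branch into F !(c -> !(d == b))  //  T ((b && c) -> d).
      branch 2.1 (add F !(c -> !(d == b))):
        F !(c -> !(d == b)): β-rule — branch into F c  //  T !(d == b).
          branch 2.1.1 (add F c):
            ○ open, literals {a=0, c=0}.
          branch 2.1.2 (add T !(d == b)):
            T !(d == b): β-rule — branch into T d, F b  //  F d, T b.
              branch 2.1.2.1 (add T d, F b):
                ○ open, literals {a=0, b=0, d=1}.
              branch 2.1.2.2 (add F d, T b):
                ○ open, literals {a=0, b=1, d=0}.
      branch 2.2 (add T ((b && c) -> d)):
        T ((b && c) -> d): β-rule — branch into F (b && c)  //  T d.
          branch 2.2.1 (add F (b && c)):
            F (b && c): β-rule — branch into F b  //  F c.
              branch 2.2.1.1 (add F b):
                ○ open, literals {a=0, b=0}.
              branch 2.2.1.2 (add F c):
                ○ open, literals {a=0, c=0}.
          branch 2.2.2 (add T d):
            ○ open, literals {a=0, d=1}.
0 branches closed, 8 open.
Each open branch fixes some atoms; the unmentioned ones are free. Counting distinct full assignments: branch {a=0} (b, c, d) contributes 8 new; branch {d=0} (a, b, c) contributes 4 new; branch {a=0, c=0} (b, d) contributes 0 new; branch {a=0, b=0, d=1} (c) contributes 0 new; branch {a=0, b=1, d=0} (c) contributes 0 new; branch {a=0, b=0} (c, d) contributes 0 new; branch {a=0, c=0} (b, d) contributes 0 new; branch {a=0, d=1} (b, c) contributes 0 new. Total: 12.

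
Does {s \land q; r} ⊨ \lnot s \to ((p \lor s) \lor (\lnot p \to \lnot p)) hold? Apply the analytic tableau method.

Yes

Initial set: {(s \land q); r; \lnot (\lnot s \to ((p \lor s) \lor (\lnot p \to \lnot p)))}.
(s \land q): α-rule — add s, q.
\lnot (\lnot s \to ((p \lor s) \lor (\lnot p \to \lnot p))): α-rule — add \lnot s, \lnot ((p \lor s) \lor (\lnot p \to \lnot p)).
× closes — contains both s and \lnot s.
All 1 branch closes.
Every branch closed, so the premises entail the conclusion.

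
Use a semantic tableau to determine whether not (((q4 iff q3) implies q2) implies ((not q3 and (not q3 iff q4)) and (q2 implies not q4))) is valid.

Not valid

Assume the negation and expand:
Initial set: {not not (((q4 iff q3) implies q2) implies ((not q3 and (not q3 iff q4)) and (q2 implies not q4)))}.
not not (((q4 iff q3) implies q2) implies ((not q3 and (not q3 iff q4)) and (q2 implies not q4))): β-rule — branch into not ((q4 iff q3) implies q2)  //  ((not q3 and (not q3 iff q4)) and (q2 implies not q4)).
  branch 1 (add not ((q4 iff q3) implies q2)):
    not ((q4 iff q3) implies q2): α-rule — add (q4 iff q3), not q2.
    (q4 iff q3): β-rule — branch into q4, q3  //  not q4, not q3.
      branch 1.1 (add q4, q3):
        ○ open, literals {q2=F, q3=T, q4=T}.
      branch 1.2 (add not q4, not q3):
        ○ open, literals {q2=F, q3=F, q4=F}.
  branch 2 (add ((not q3 and (not q3 iff q4)) and (q2 implies not q4))):
    ((not q3 and (not q3 iff q4)) and (q2 implies not q4)): α-rule — add (not q3 and (not q3 iff q4)), (q2 implies not q4).
    (not q3 and (not q3 iff q4)): α-rule — add not q3, (not q3 iff q4).
    (q2 implies not q4): β-rule — branch into not q2  //  not q4.
      branch 2.1 (add not q2):
        (not q3 iff q4): β-rule — branch into not q3, q4  //  not not q3, not q4.
          branch 2.1.1 (add not q3, q4):
            ○ open, literals {q2=F, q3=F, q4=T}.
          branch 2.1.2 (add not not q3, not q4):
            × closes — contains both q3 and not q3.
      branch 2.2 (add not q4):
        (not q3 iff q4): β-rule — branch into not q3, q4  //  not not q3, not q4.
          branch 2.2.1 (add not q3, q4):
            × closes — contains both q4 and not q4.
          branch 2.2.2 (add not not q3, not q4):
            × closes — contains both q3 and not q3.
3 branches closed, 3 open.
An open branch gives a countermodel: q2=F, q3=T, q4=T (unmentioned atoms arbitrary); under it the original formula is false.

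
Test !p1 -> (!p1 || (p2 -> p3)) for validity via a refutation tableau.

Valid

Assume the negation and expand:
Initial set: {!(!p1 -> (!p1 || (p2 -> p3)))}.
!(!p1 -> (!p1 || (p2 -> p3))): α-rule — add !p1, !(!p1 || (p2 -> p3)).
!(!p1 || (p2 -> p3)): α-rule — add !!p1, !(p2 -> p3).
× closes — contains both p1 and !p1.
All 1 branch closes.
Every branch closed, so the negation is unsatisfiable and the formula is valid.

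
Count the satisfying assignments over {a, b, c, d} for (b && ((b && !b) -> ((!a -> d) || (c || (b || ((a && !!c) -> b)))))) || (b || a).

12

Initial set: {((b && ((b && !b) -> ((!a -> d) || (c || (b || ((a && !!c) -> b)))))) || (b || a))}.
((b && ((b && !b) -> ((!a -> d) || (c || (b || ((a && !!c) -> b)))))) || (b || a)): β-rule — branch into (b && ((b && !b) -> ((!a -> d) || (c || (b || ((a && !!c) -> b))))))  //  (b || a).
  branch 1 (add (b && ((b && !b) -> ((!a -> d) || (c || (b || ((a && !!c) -> b))))))):
    (b && ((b && !b) -> ((!a -> d) || (c || (b || ((a && !!c) -> b)))))): α-rule — add b, ((b && !b) -> ((!a -> d) || (c || (b || ((a && !!c) -> b))))).
    ((b && !b) -> ((!a -> d) || (c || (b || ((a && !!c) -> b))))): β-rule — branch into !(b && !b)  //  ((!a -> d) || (c || (b || ((a && !!c) -> b)))).
      branch 1.1 (add !(b && !b)):
        !(b && !b): β-rule — branch into !b  //  !!b.
          branch 1.1.1 (add !b):
            × closes — contains both b and !b.
          branch 1.1.2 (add !!b):
            ○ open, literals {b=true}.
      branch 1.2 (add ((!a -> d) || (c || (b || ((a && !!c) -> b))))):
        ((!a -> d) || (c || (b || ((a && !!c) -> b)))): β-rule — branch into (!a -> d)  //  (c || (b || ((a && !!c) -> b))).
          branch 1.2.1 (add (!a -> d)):
            (!a -> d): β-rule — branch into !!a  //  d.
              branch 1.2.1.1 (add !!a):
                ○ open, literals {a=true, b=true}.
              branch 1.2.1.2 (add d):
                ○ open, literals {b=true, d=true}.
          branch 1.2.2 (add (c || (b || ((a && !!c) -> b)))):
            (c || (b || ((a && !!c) -> b))): β-rule — branch into c  //  (b || ((a && !!c) -> b)).
              branch 1.2.2.1 (add c):
                ○ open, literals {b=true, c=true}.
              branch 1.2.2.2 (add (b || ((a && !!c) -> b))):
                (b || ((a && !!c) -> b)): β-rule — branch into b  //  ((a && !!c) -> b).
                  branch 1.2.2.2.1 (add b):
                    ○ open, literals {b=true}.
                  branch 1.2.2.2.2 (add ((a && !!c) -> b)):
                    ((a && !!c) -> b): β-rule — branch into !(a && !!c)  //  b.
                      branch 1.2.2.2.2.1 (add !(a && !!c)):
                        !(a && !!c): β-rule — branch into !a  //  !!!c.
                          branch 1.2.2.2.2.1.1 (add !a):
                            ○ open, literals {a=false, b=true}.
                          branch 1.2.2.2.2.1.2 (add !!!c):
                            !!!c: drop double negation, giving !c.
                            ○ open, literals {b=true, c=false}.
                      branch 1.2.2.2.2.2 (add b):
                        ○ open, literals {b=true}.
  branch 2 (add (b || a)):
    (b || a): β-rule — branch into b  //  a.
      branch 2.1 (add b):
        ○ open, literals {b=true}.
      branch 2.2 (add a):
        ○ open, literals {a=true}.
1 branch closed, 10 open.
Each open branch fixes some atoms; the unmentioned ones are free. Counting distinct full assignments: branch {b=true} (a, c, d) contributes 8 new; branch {a=true, b=true} (c, d) contributes 0 new; branch {b=true, d=true} (a, c) contributes 0 new; branch {b=true, c=true} (a, d) contributes 0 new; branch {b=true} (a, c, d) contributes 0 new; branch {a=false, b=true} (c, d) contributes 0 new; branch {b=true, c=false} (a, d) contributes 0 new; branch {b=true} (a, c, d) contributes 0 new; branch {b=true} (a, c, d) contributes 0 new; branch {a=true} (b, c, d) contributes 4 new. Total: 12.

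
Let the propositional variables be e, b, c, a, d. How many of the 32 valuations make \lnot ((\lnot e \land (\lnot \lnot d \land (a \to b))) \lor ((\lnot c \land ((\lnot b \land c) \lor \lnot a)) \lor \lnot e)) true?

12

Initial set: {\lnot ((\lnot e \land (\lnot \lnot d \land (a \to b))) \lor ((\lnot c \land ((\lnot b \land c) \lor \lnot a)) \lor \lnot e))}.
\lnot ((\lnot e \land (\lnot \lnot d \land (a \to b))) \lor ((\lnot c \land ((\lnot b \land c) \lor \lnot a)) \lor \lnot e)): α-rule — add \lnot (\lnot e \land (\lnot \lnot d \land (a \to b))), \lnot ((\lnot c \land ((\lnot b \land c) \lor \lnot a)) \lor \lnot e).
\lnot ((\lnot c \land ((\lnot b \land c) \lor \lnot a)) \lor \lnot e): α-rule — add \lnot (\lnot c \land ((\lnot b \land c) \lor \lnot a)), \lnot \lnot e.
\lnot (\lnot e \land (\lnot \lnot d \land (a \to b))): β-rule — branch into \lnot \lnot e  //  \lnot (\lnot \lnot d \land (a \to b)).
  branch 1 (add \lnot \lnot e):
    \lnot (\lnot c \land ((\lnot b \land c) \lor \lnot a)): β-rule — branch into \lnot \lnot c  //  \lnot ((\lnot b \land c) \lor \lnot a).
      branch 1.1 (add \lnot \lnot c):
        ○ open, literals {c=T, e=T}.
      branch 1.2 (add \lnot ((\lnot b \land c) \lor \lnot a)):
        \lnot ((\lnot b \land c) \lor \lnot a): α-rule — add \lnot (\lnot b \land c), \lnot \lnot a.
        \lnot (\lnot b \land c): β-rule — branch into \lnot \lnot b  //  \lnot c.
          branch 1.2.1 (add \lnot \lnot b):
            ○ open, literals {a=T, b=T, e=T}.
          branch 1.2.2 (add \lnot c):
            ○ open, literals {a=T, c=F, e=T}.
  branch 2 (add \lnot (\lnot \lnot d \land (a \to b))):
    \lnot (\lnot c \land ((\lnot b \land c) \lor \lnot a)): β-rule — branch into \lnot \lnot c  //  \lnot ((\lnot b \land c) \lor \lnot a).
      branch 2.1 (add \lnot \lnot c):
        \lnot (\lnot \lnot d \land (a \to b)): β-rule — branch into \lnot \lnot \lnot d  //  \lnot (a \to b).
          branch 2.1.1 (add \lnot \lnot \lnot d):
            \lnot \lnot \lnot d: drop double negation, giving \lnot d.
            ○ open, literals {c=T, d=F, e=T}.
          branch 2.1.2 (add \lnot (a \to b)):
            \lnot (a \to b): α-rule — add a, \lnot b.
            ○ open, literals {a=T, b=F, c=T, e=T}.
      branch 2.2 (add \lnot ((\lnot b \land c) \lor \lnot a)):
        \lnot ((\lnot b \land c) \lor \lnot a): α-rule — add \lnot (\lnot b \land c), \lnot \lnot a.
        \lnot (\lnot \lnot d \land (a \to b)): β-rule — branch into \lnot \lnot \lnot d  //  \lnot (a \to b).
          branch 2.2.1 (add \lnot \lnot \lnot d):
            \lnot \lnot \lnot d: drop double negation, giving \lnot d.
            \lnot (\lnot b \land c): β-rule — branch into \lnot \lnot b  //  \lnot c.
              branch 2.2.1.1 (add \lnot \lnot b):
                ○ open, literals {a=T, b=T, d=F, e=T}.
              branch 2.2.1.2 (add \lnot c):
                ○ open, literals {a=T, c=F, d=F, e=T}.
          branch 2.2.2 (add \lnot (a \to b)):
            \lnot (a \to b): α-rule — add a, \lnot b.
            \lnot (\lnot b \land c): β-rule — branch into \lnot \lnot b  //  \lnot c.
              branch 2.2.2.1 (add \lnot \lnot b):
                × closes — contains both b and \lnot b.
              branch 2.2.2.2 (add \lnot c):
                ○ open, literals {a=T, b=F, c=F, e=T}.
1 branch closed, 8 open.
Each open branch fixes some atoms; the unmentioned ones are free. Counting distinct full assignments: branch {c=T, e=T} (b, a, d) contributes 8 new; branch {a=T, b=T, e=T} (c, d) contributes 2 new; branch {a=T, c=F, e=T} (b, d) contributes 2 new; branch {c=T, d=F, e=T} (b, a) contributes 0 new; branch {a=T, b=F, c=T, e=T} (d) contributes 0 new; branch {a=T, b=T, d=F, e=T} (c) contributes 0 new; branch {a=T, c=F, d=F, e=T} (b) contributes 0 new; branch {a=T, b=F, c=F, e=T} (d) contributes 0 new. Total: 12.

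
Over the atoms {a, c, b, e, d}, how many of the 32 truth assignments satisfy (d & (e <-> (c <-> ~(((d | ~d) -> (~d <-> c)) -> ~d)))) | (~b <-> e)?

20

Initial set: {((d & (e <-> (c <-> ~(((d | ~d) -> (~d <-> c)) -> ~d)))) | (~b <-> e))}.
((d & (e <-> (c <-> ~(((d | ~d) -> (~d <-> c)) -> ~d)))) | (~b <-> e)): β-rule — branch into (d & (e <-> (c <-> ~(((d | ~d) -> (~d <-> c)) -> ~d))))  //  (~b <-> e).
  branch 1 (add (d & (e <-> (c <-> ~(((d | ~d) -> (~d <-> c)) -> ~d))))):
    (d & (e <-> (c <-> ~(((d | ~d) -> (~d <-> c)) -> ~d)))): α-rule — add d, (e <-> (c <-> ~(((d | ~d) -> (~d <-> c)) -> ~d))).
    (e <-> (c <-> ~(((d | ~d) -> (~d <-> c)) -> ~d))): β-rule — branch into e, (c <-> ~(((d | ~d) -> (~d <-> c)) -> ~d))  //  ~e, ~(c <-> ~(((d | ~d) -> (~d <-> c)) -> ~d)).
      branch 1.1 (add e, (c <-> ~(((d | ~d) -> (~d <-> c)) -> ~d))):
        (c <-> ~(((d | ~d) -> (~d <-> c)) -> ~d)): β-rule — branch into c, ~(((d | ~d) -> (~d <-> c)) -> ~d)  //  ~c, ~~(((d | ~d) -> (~d <-> c)) -> ~d).
          branch 1.1.1 (add c, ~(((d | ~d) -> (~d <-> c)) -> ~d)):
            ~(((d | ~d) -> (~d <-> c)) -> ~d): α-rule — add ((d | ~d) -> (~d <-> c)), ~~d.
            ((d | ~d) -> (~d <-> c)): β-rule — branch into ~(d | ~d)  //  (~d <-> c).
              branch 1.1.1.1 (add ~(d | ~d)):
                ~(d | ~d): α-rule — add ~d, ~~d.
                × closes — contains both d and ~d.
              branch 1.1.1.2 (add (~d <-> c)):
                (~d <-> c): β-rule — branch into ~d, c  //  ~~d, ~c.
                  branch 1.1.1.2.1 (add ~d, c):
                    × closes — contains both d and ~d.
                  branch 1.1.1.2.2 (add ~~d, ~c):
                    × closes — contains both c and ~c.
          branch 1.1.2 (add ~c, ~~(((d | ~d) -> (~d <-> c)) -> ~d)):
            ~~(((d | ~d) -> (~d <-> c)) -> ~d): β-rule — branch into ~((d | ~d) -> (~d <-> c))  //  ~d.
              branch 1.1.2.1 (add ~((d | ~d) -> (~d <-> c))):
                ~((d | ~d) -> (~d <-> c)): α-rule — add (d | ~d), ~(~d <-> c).
                (d | ~d): β-rule — branch into d  //  ~d.
                  branch 1.1.2.1.1 (add d):
                    ~(~d <-> c): β-rule — branch into ~d, ~c  //  ~~d, c.
                      branch 1.1.2.1.1.1 (add ~d, ~c):
                        × closes — contains both d and ~d.
                      branch 1.1.2.1.1.2 (add ~~d, c):
                        × closes — contains both c and ~c.
                  branch 1.1.2.1.2 (add ~d):
                    × closes — contains both d and ~d.
              branch 1.1.2.2 (add ~d):
                × closes — contains both d and ~d.
      branch 1.2 (add ~e, ~(c <-> ~(((d | ~d) -> (~d <-> c)) -> ~d))):
        ~(c <-> ~(((d | ~d) -> (~d <-> c)) -> ~d)): β-rule — branch into c, ~~(((d | ~d) -> (~d <-> c)) -> ~d)  //  ~c, ~(((d | ~d) -> (~d <-> c)) -> ~d).
          branch 1.2.1 (add c, ~~(((d | ~d) -> (~d <-> c)) -> ~d)):
            ~~(((d | ~d) -> (~d <-> c)) -> ~d): β-rule — branch into ~((d | ~d) -> (~d <-> c))  //  ~d.
              branch 1.2.1.1 (add ~((d | ~d) -> (~d <-> c))):
                ~((d | ~d) -> (~d <-> c)): α-rule — add (d | ~d), ~(~d <-> c).
                (d | ~d): β-rule — branch into d  //  ~d.
                  branch 1.2.1.1.1 (add d):
                    ~(~d <-> c): β-rule — branch into ~d, ~c  //  ~~d, c.
                      branch 1.2.1.1.1.1 (add ~d, ~c):
                        × closes — contains both d and ~d.
                      branch 1.2.1.1.1.2 (add ~~d, c):
                        ○ open, literals {c=true, d=true, e=false}.
                  branch 1.2.1.1.2 (add ~d):
                    × closes — contains both d and ~d.
              branch 1.2.1.2 (add ~d):
                × closes — contains both d and ~d.
          branch 1.2.2 (add ~c, ~(((d | ~d) -> (~d <-> c)) -> ~d)):
            ~(((d | ~d) -> (~d <-> c)) -> ~d): α-rule — add ((d | ~d) -> (~d <-> c)), ~~d.
            ((d | ~d) -> (~d <-> c)): β-rule — branch into ~(d | ~d)  //  (~d <-> c).
              branch 1.2.2.1 (add ~(d | ~d)):
                ~(d | ~d): α-rule — add ~d, ~~d.
                × closes — contains both d and ~d.
              branch 1.2.2.2 (add (~d <-> c)):
                (~d <-> c): β-rule — branch into ~d, c  //  ~~d, ~c.
                  branch 1.2.2.2.1 (add ~d, c):
                    × closes — contains both d and ~d.
                  branch 1.2.2.2.2 (add ~~d, ~c):
                    ○ open, literals {c=false, d=true, e=false}.
  branch 2 (add (~b <-> e)):
    (~b <-> e): β-rule — branch into ~b, e  //  ~~b, ~e.
      branch 2.1 (add ~b, e):
        ○ open, literals {b=false, e=true}.
      branch 2.2 (add ~~b, ~e):
        ○ open, literals {b=true, e=false}.
12 branches closed, 4 open.
Each open branch fixes some atoms; the unmentioned ones are free. Counting distinct full assignments: branch {c=true, d=true, e=false} (a, b) contributes 4 new; branch {c=false, d=true, e=false} (a, b) contributes 4 new; branch {b=false, e=true} (a, c, d) contributes 8 new; branch {b=true, e=false} (a, c, d) contributes 4 new. Total: 20.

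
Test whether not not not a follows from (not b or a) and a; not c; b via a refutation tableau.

Initial set: {T ((not b or a) and a); T not c; T b; F not not not a}.
T ((not b or a) and a): α-rule — add T (not b or a), T a.
F not not not a: drop double negation, giving F not a.
T (not b or a): β-rule — branch into T not b  //  T a.
  branch 1 (add T not b):
    × closes — contains both b and not b.
  branch 2 (add T a):
    ○ open, literals {a=T, b=T, c=F}.
1 branch closed, 1 open.
An open branch gives a countermodel: a=T, b=T, c=F (unmentioned atoms arbitrary); the premises hold there but the conclusion fails.

No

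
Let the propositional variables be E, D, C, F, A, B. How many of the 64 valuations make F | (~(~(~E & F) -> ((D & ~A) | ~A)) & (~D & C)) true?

Initial set: {T (F | (~(~(~E & F) -> ((D & ~A) | ~A)) & (~D & C)))}.
T (F | (~(~(~E & F) -> ((D & ~A) | ~A)) & (~D & C))): β-rule — branch into T F  //  T (~(~(~E & F) -> ((D & ~A) | ~A)) & (~D & C)).
  branch 1 (add T F):
    ○ open, literals {F=true}.
  branch 2 (add T (~(~(~E & F) -> ((D & ~A) | ~A)) & (~D & C))):
    T (~(~(~E & F) -> ((D & ~A) | ~A)) & (~D & C)): α-rule — add T ~(~(~E & F) -> ((D & ~A) | ~A)), T (~D & C).
    T ~(~(~E & F) -> ((D & ~A) | ~A)): α-rule — add T ~(~E & F), F ((D & ~A) | ~A).
    T (~D & C): α-rule — add T ~D, T C.
    F ((D & ~A) | ~A): α-rule — add F (D & ~A), F ~A.
    T ~(~E & F): β-rule — branch into F ~E  //  F F.
      branch 2.1 (add F ~E):
        F (D & ~A): β-rule — branch into F D  //  F ~A.
          branch 2.1.1 (add F D):
            ○ open, literals {A=true, C=true, D=false, E=true}.
          branch 2.1.2 (add F ~A):
            ○ open, literals {A=true, C=true, D=false, E=true}.
      branch 2.2 (add F F):
        F (D & ~A): β-rule — branch into F D  //  F ~A.
          branch 2.2.1 (add F D):
            ○ open, literals {A=true, C=true, D=false, F=false}.
          branch 2.2.2 (add F ~A):
            ○ open, literals {A=true, C=true, D=false, F=false}.
0 branches closed, 5 open.
Each open branch fixes some atoms; the unmentioned ones are free. Counting distinct full assignments: branch {F=true} (E, D, C, A, B) contributes 32 new; branch {A=true, C=true, D=false, E=true} (F, B) contributes 2 new; branch {A=true, C=true, D=false, E=true} (F, B) contributes 0 new; branch {A=true, C=true, D=false, F=false} (E, B) contributes 2 new; branch {A=true, C=true, D=false, F=false} (E, B) contributes 0 new. Total: 36.

36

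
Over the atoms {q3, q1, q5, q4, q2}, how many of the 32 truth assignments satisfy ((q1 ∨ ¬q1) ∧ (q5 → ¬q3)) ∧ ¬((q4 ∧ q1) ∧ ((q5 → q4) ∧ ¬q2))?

21

Initial set: {(((q1 ∨ ¬q1) ∧ (q5 → ¬q3)) ∧ ¬((q4 ∧ q1) ∧ ((q5 → q4) ∧ ¬q2)))}.
(((q1 ∨ ¬q1) ∧ (q5 → ¬q3)) ∧ ¬((q4 ∧ q1) ∧ ((q5 → q4) ∧ ¬q2))): α-rule — add ((q1 ∨ ¬q1) ∧ (q5 → ¬q3)), ¬((q4 ∧ q1) ∧ ((q5 → q4) ∧ ¬q2)).
((q1 ∨ ¬q1) ∧ (q5 → ¬q3)): α-rule — add (q1 ∨ ¬q1), (q5 → ¬q3).
¬((q4 ∧ q1) ∧ ((q5 → q4) ∧ ¬q2)): β-rule — branch into ¬(q4 ∧ q1)  //  ¬((q5 → q4) ∧ ¬q2).
  branch 1 (add ¬(q4 ∧ q1)):
    (q1 ∨ ¬q1): β-rule — branch into q1  //  ¬q1.
      branch 1.1 (add q1):
        (q5 → ¬q3): β-rule — branch into ¬q5  //  ¬q3.
          branch 1.1.1 (add ¬q5):
            ¬(q4 ∧ q1): β-rule — branch into ¬q4  //  ¬q1.
              branch 1.1.1.1 (add ¬q4):
                ○ open, literals {q1=true, q4=false, q5=false}.
              branch 1.1.1.2 (add ¬q1):
                × closes — contains both q1 and ¬q1.
          branch 1.1.2 (add ¬q3):
            ¬(q4 ∧ q1): β-rule — branch into ¬q4  //  ¬q1.
              branch 1.1.2.1 (add ¬q4):
                ○ open, literals {q1=true, q3=false, q4=false}.
              branch 1.1.2.2 (add ¬q1):
                × closes — contains both q1 and ¬q1.
      branch 1.2 (add ¬q1):
        (q5 → ¬q3): β-rule — branch into ¬q5  //  ¬q3.
          branch 1.2.1 (add ¬q5):
            ¬(q4 ∧ q1): β-rule — branch into ¬q4  //  ¬q1.
              branch 1.2.1.1 (add ¬q4):
                ○ open, literals {q1=false, q4=false, q5=false}.
              branch 1.2.1.2 (add ¬q1):
                ○ open, literals {q1=false, q5=false}.
          branch 1.2.2 (add ¬q3):
            ¬(q4 ∧ q1): β-rule — branch into ¬q4  //  ¬q1.
              branch 1.2.2.1 (add ¬q4):
                ○ open, literals {q1=false, q3=false, q4=false}.
              branch 1.2.2.2 (add ¬q1):
                ○ open, literals {q1=false, q3=false}.
  branch 2 (add ¬((q5 → q4) ∧ ¬q2)):
    (q1 ∨ ¬q1): β-rule — branch into q1  //  ¬q1.
      branch 2.1 (add q1):
        (q5 → ¬q3): β-rule — branch into ¬q5  //  ¬q3.
          branch 2.1.1 (add ¬q5):
            ¬((q5 → q4) ∧ ¬q2): β-rule — branch into ¬(q5 → q4)  //  ¬¬q2.
              branch 2.1.1.1 (add ¬(q5 → q4)):
                ¬(q5 → q4): α-rule — add q5, ¬q4.
                × closes — contains both q5 and ¬q5.
              branch 2.1.1.2 (add ¬¬q2):
                ○ open, literals {q1=true, q2=true, q5=false}.
          branch 2.1.2 (add ¬q3):
            ¬((q5 → q4) ∧ ¬q2): β-rule — branch into ¬(q5 → q4)  //  ¬¬q2.
              branch 2.1.2.1 (add ¬(q5 → q4)):
                ¬(q5 → q4): α-rule — add q5, ¬q4.
                ○ open, literals {q1=true, q3=false, q4=false, q5=true}.
              branch 2.1.2.2 (add ¬¬q2):
                ○ open, literals {q1=true, q2=true, q3=false}.
      branch 2.2 (add ¬q1):
        (q5 → ¬q3): β-rule — branch into ¬q5  //  ¬q3.
          branch 2.2.1 (add ¬q5):
            ¬((q5 → q4) ∧ ¬q2): β-rule — branch into ¬(q5 → q4)  //  ¬¬q2.
              branch 2.2.1.1 (add ¬(q5 → q4)):
                ¬(q5 → q4): α-rule — add q5, ¬q4.
                × closes — contains both q5 and ¬q5.
              branch 2.2.1.2 (add ¬¬q2):
                ○ open, literals {q1=false, q2=true, q5=false}.
          branch 2.2.2 (add ¬q3):
            ¬((q5 → q4) ∧ ¬q2): β-rule — branch into ¬(q5 → q4)  //  ¬¬q2.
              branch 2.2.2.1 (add ¬(q5 → q4)):
                ¬(q5 → q4): α-rule — add q5, ¬q4.
                ○ open, literals {q1=false, q3=false, q4=false, q5=true}.
              branch 2.2.2.2 (add ¬¬q2):
                ○ open, literals {q1=false, q2=true, q3=false}.
4 branches closed, 12 open.
Each open branch fixes some atoms; the unmentioned ones are free. Counting distinct full assignments: branch {q1=true, q4=false, q5=false} (q3, q2) contributes 4 new; branch {q1=true, q3=false, q4=false} (q5, q2) contributes 2 new; branch {q1=false, q4=false, q5=false} (q3, q2) contributes 4 new; branch {q1=false, q5=false} (q3, q4, q2) contributes 4 new; branch {q1=false, q3=false, q4=false} (q5, q2) contributes 2 new; branch {q1=false, q3=false} (q5, q4, q2) contributes 2 new; branch {q1=true, q2=true, q5=false} (q3, q4) contributes 2 new; branch {q1=true, q3=false, q4=false, q5=true} (q2) contributes 0 new; branch {q1=true, q2=true, q3=false} (q5, q4) contributes 1 new; branch {q1=false, q2=true, q5=false} (q3, q4) contributes 0 new; branch {q1=false, q3=false, q4=false, q5=true} (q2) contributes 0 new; branch {q1=false, q2=true, q3=false} (q5, q4) contributes 0 new. Total: 21.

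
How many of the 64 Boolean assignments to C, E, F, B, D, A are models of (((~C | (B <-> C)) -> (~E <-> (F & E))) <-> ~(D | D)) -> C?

48

Initial set: {T ((((~C | (B <-> C)) -> (~E <-> (F & E))) <-> ~(D | D)) -> C)}.
T ((((~C | (B <-> C)) -> (~E <-> (F & E))) <-> ~(D | D)) -> C): β-rule — branch into F (((~C | (B <-> C)) -> (~E <-> (F & E))) <-> ~(D | D))  //  T C.
  branch 1 (add F (((~C | (B <-> C)) -> (~E <-> (F & E))) <-> ~(D | D))):
    F (((~C | (B <-> C)) -> (~E <-> (F & E))) <-> ~(D | D)): β-rule — branch into T ((~C | (B <-> C)) -> (~E <-> (F & E))), F ~(D | D)  //  F ((~C | (B <-> C)) -> (~E <-> (F & E))), T ~(D | D).
      branch 1.1 (add T ((~C | (B <-> C)) -> (~E <-> (F & E))), F ~(D | D)):
        T ((~C | (B <-> C)) -> (~E <-> (F & E))): β-rule — branch into F (~C | (B <-> C))  //  T (~E <-> (F & E)).
          branch 1.1.1 (add F (~C | (B <-> C))):
            F (~C | (B <-> C)): α-rule — add F ~C, F (B <-> C).
            F ~(D | D): β-rule — branch into T D  //  T D.
              branch 1.1.1.1 (add T D):
                F (B <-> C): β-rule — branch into T B, F C  //  F B, T C.
                  branch 1.1.1.1.1 (add T B, F C):
                    × closes — contains both C and ~C.
                  branch 1.1.1.1.2 (add F B, T C):
                    ○ open, literals {B=false, C=true, D=true}.
              branch 1.1.1.2 (add T D):
                F (B <-> C): β-rule — branch into T B, F C  //  F B, T C.
                  branch 1.1.1.2.1 (add T B, F C):
                    × closes — contains both C and ~C.
                  branch 1.1.1.2.2 (add F B, T C):
                    ○ open, literals {B=false, C=true, D=true}.
          branch 1.1.2 (add T (~E <-> (F & E))):
            F ~(D | D): β-rule — branch into T D  //  T D.
              branch 1.1.2.1 (add T D):
                T (~E <-> (F & E)): β-rule — branch into T ~E, T (F & E)  //  F ~E, F (F & E).
                  branch 1.1.2.1.1 (add T ~E, T (F & E)):
                    T (F & E): α-rule — add T F, T E.
                    × closes — contains both E and ~E.
                  branch 1.1.2.1.2 (add F ~E, F (F & E)):
                    F (F & E): β-rule — branch into F F  //  F E.
                      branch 1.1.2.1.2.1 (add F F):
                        ○ open, literals {D=true, E=true, F=false}.
                      branch 1.1.2.1.2.2 (add F E):
                        × closes — contains both E and ~E.
              branch 1.1.2.2 (add T D):
                T (~E <-> (F & E)): β-rule — branch into T ~E, T (F & E)  //  F ~E, F (F & E).
                  branch 1.1.2.2.1 (add T ~E, T (F & E)):
                    T (F & E): α-rule — add T F, T E.
                    × closes — contains both E and ~E.
                  branch 1.1.2.2.2 (add F ~E, F (F & E)):
                    F (F & E): β-rule — branch into F F  //  F E.
                      branch 1.1.2.2.2.1 (add F F):
                        ○ open, literals {D=true, E=true, F=false}.
                      branch 1.1.2.2.2.2 (add F E):
                        × closes — contains both E and ~E.
      branch 1.2 (add F ((~C | (B <-> C)) -> (~E <-> (F & E))), T ~(D | D)):
        F ((~C | (B <-> C)) -> (~E <-> (F & E))): α-rule — add T (~C | (B <-> C)), F (~E <-> (F & E)).
        T ~(D | D): α-rule — add F D, F D.
        T (~C | (B <-> C)): β-rule — branch into T ~C  //  T (B <-> C).
          branch 1.2.1 (add T ~C):
            F (~E <-> (F & E)): β-rule — branch into T ~E, F (F & E)  //  F ~E, T (F & E).
              branch 1.2.1.1 (add T ~E, F (F & E)):
                F (F & E): β-rule — branch into F F  //  F E.
                  branch 1.2.1.1.1 (add F F):
                    ○ open, literals {C=false, D=false, E=false, F=false}.
                  branch 1.2.1.1.2 (add F E):
                    ○ open, literals {C=false, D=false, E=false}.
              branch 1.2.1.2 (add F ~E, T (F & E)):
                T (F & E): α-rule — add T F, T E.
                ○ open, literals {C=false, D=false, E=true, F=true}.
          branch 1.2.2 (add T (B <-> C)):
            F (~E <-> (F & E)): β-rule — branch into T ~E, F (F & E)  //  F ~E, T (F & E).
              branch 1.2.2.1 (add T ~E, F (F & E)):
                T (B <-> C): β-rule — branch into T B, T C  //  F B, F C.
                  branch 1.2.2.1.1 (add T B, T C):
                    F (F & E): β-rule — branch into F F  //  F E.
                      branch 1.2.2.1.1.1 (add F F):
                        ○ open, literals {B=true, C=true, D=false, E=false, F=false}.
                      branch 1.2.2.1.1.2 (add F E):
                        ○ open, literals {B=true, C=true, D=false, E=false}.
                  branch 1.2.2.1.2 (add F B, F C):
                    F (F & E): β-rule — branch into F F  //  F E.
                      branch 1.2.2.1.2.1 (add F F):
                        ○ open, literals {B=false, C=false, D=false, E=false, F=false}.
                      branch 1.2.2.1.2.2 (add F E):
                        ○ open, literals {B=false, C=false, D=false, E=false}.
              branch 1.2.2.2 (add F ~E, T (F & E)):
                T (F & E): α-rule — add T F, T E.
                T (B <-> C): β-rule — branch into T B, T C  //  F B, F C.
                  branch 1.2.2.2.1 (add T B, T C):
                    ○ open, literals {B=true, C=true, D=false, E=true, F=true}.
                  branch 1.2.2.2.2 (add F B, F C):
                    ○ open, literals {B=false, C=false, D=false, E=true, F=true}.
  branch 2 (add T C):
    ○ open, literals {C=true}.
6 branches closed, 14 open.
Each open branch fixes some atoms; the unmentioned ones are free. Counting distinct full assignments: branch {B=false, C=true, D=true} (E, F, A) contributes 8 new; branch {B=false, C=true, D=true} (E, F, A) contributes 0 new; branch {D=true, E=true, F=false} (C, B, A) contributes 6 new; branch {D=true, E=true, F=false} (C, B, A) contributes 0 new; branch {C=false, D=false, E=false, F=false} (B, A) contributes 4 new; branch {C=false, D=false, E=false} (F, B, A) contributes 4 new; branch {C=false, D=false, E=true, F=true} (B, A) contributes 4 new; branch {B=true, C=true, D=false, E=false, F=false} (A) contributes 2 new; branch {B=true, C=true, D=false, E=false} (F, A) contributes 2 new; branch {B=false, C=false, D=false, E=false, F=false} (A) contributes 0 new; branch {B=false, C=false, D=false, E=false} (F, A) contributes 0 new; branch {B=true, C=true, D=false, E=true, F=true} (A) contributes 2 new; branch {B=false, C=false, D=false, E=true, F=true} (A) contributes 0 new; branch {C=true} (E, F, B, D, A) contributes 16 new. Total: 48.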